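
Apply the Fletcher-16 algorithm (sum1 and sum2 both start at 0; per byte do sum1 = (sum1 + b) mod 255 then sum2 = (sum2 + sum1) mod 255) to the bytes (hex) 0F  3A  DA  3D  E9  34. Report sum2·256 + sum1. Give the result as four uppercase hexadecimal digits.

Running sums (mod 255):
  after byte 0 (0F): sum1=15, sum2=15
  after byte 1 (3A): sum1=73, sum2=88
  after byte 2 (DA): sum1=36, sum2=124
  after byte 3 (3D): sum1=97, sum2=221
  after byte 4 (E9): sum1=75, sum2=41
  after byte 5 (34): sum1=127, sum2=168
Checksum = sum2·256 + sum1 = 168·256 + 127 = 43135 = 0xA87F.

A87F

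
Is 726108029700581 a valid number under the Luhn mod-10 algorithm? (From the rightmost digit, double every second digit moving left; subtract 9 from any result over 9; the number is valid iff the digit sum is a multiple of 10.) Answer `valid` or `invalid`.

invalid

From the right, keep odd positions and double even positions (subtract 9 from any doubled value over 9):
  doubled (positions 2,4,...): 7 0 5 4 7 2 4 → sum 29
  kept (positions 1,3,...): 1 5 0 9 0 0 6 7 → sum 28
Total = 57.
57 mod 10 = 7, so the number is invalid.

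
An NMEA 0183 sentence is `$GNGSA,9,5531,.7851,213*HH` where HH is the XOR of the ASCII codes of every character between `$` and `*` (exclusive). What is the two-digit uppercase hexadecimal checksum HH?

72

XOR the ASCII codes of the payload characters:
  'G' = 0x47 → acc = 0x47
  'N' = 0x4E → acc = 0x09
  'G' = 0x47 → acc = 0x4E
  'S' = 0x53 → acc = 0x1D
  'A' = 0x41 → acc = 0x5C
  ',' = 0x2C → acc = 0x70
  '9' = 0x39 → acc = 0x49
  ',' = 0x2C → acc = 0x65
  '5' = 0x35 → acc = 0x50
  '5' = 0x35 → acc = 0x65
  '3' = 0x33 → acc = 0x56
  '1' = 0x31 → acc = 0x67
  ',' = 0x2C → acc = 0x4B
  '.' = 0x2E → acc = 0x65
  '7' = 0x37 → acc = 0x52
  '8' = 0x38 → acc = 0x6A
  '5' = 0x35 → acc = 0x5F
  '1' = 0x31 → acc = 0x6E
  ',' = 0x2C → acc = 0x42
  '2' = 0x32 → acc = 0x70
  '1' = 0x31 → acc = 0x41
  '3' = 0x33 → acc = 0x72
Checksum = 0x72.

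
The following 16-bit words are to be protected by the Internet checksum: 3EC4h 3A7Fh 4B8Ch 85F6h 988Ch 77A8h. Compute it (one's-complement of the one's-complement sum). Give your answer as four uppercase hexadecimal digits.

One's-complement addition (fold any carry out of bit 15 back into bit 0):
  0x3EC4 + 0x3A7F = 0x07943
  0x7943 + 0x4B8C = 0x0C4CF
  0xC4CF + 0x85F6 = 0x14AC5 → wrap carry → 0x4AC6
  0x4AC6 + 0x988C = 0x0E352
  0xE352 + 0x77A8 = 0x15AFA → wrap carry → 0x5AFB
One's-complement sum = 0x5AFB.
Checksum = ~0x5AFB & 0xFFFF = 0xA504.

A504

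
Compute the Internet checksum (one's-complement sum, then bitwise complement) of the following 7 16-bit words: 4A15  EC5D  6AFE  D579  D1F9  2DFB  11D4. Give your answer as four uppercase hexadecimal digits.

774B

One's-complement addition (fold any carry out of bit 15 back into bit 0):
  0x4A15 + 0xEC5D = 0x13672 → wrap carry → 0x3673
  0x3673 + 0x6AFE = 0x0A171
  0xA171 + 0xD579 = 0x176EA → wrap carry → 0x76EB
  0x76EB + 0xD1F9 = 0x148E4 → wrap carry → 0x48E5
  0x48E5 + 0x2DFB = 0x076E0
  0x76E0 + 0x11D4 = 0x088B4
One's-complement sum = 0x88B4.
Checksum = ~0x88B4 & 0xFFFF = 0x774B.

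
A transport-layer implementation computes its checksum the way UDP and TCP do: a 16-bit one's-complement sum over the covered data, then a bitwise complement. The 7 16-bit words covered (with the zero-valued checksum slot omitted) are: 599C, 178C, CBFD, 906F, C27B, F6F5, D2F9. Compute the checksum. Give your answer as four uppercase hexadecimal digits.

A5FE

One's-complement addition (fold any carry out of bit 15 back into bit 0):
  0x599C + 0x178C = 0x07128
  0x7128 + 0xCBFD = 0x13D25 → wrap carry → 0x3D26
  0x3D26 + 0x906F = 0x0CD95
  0xCD95 + 0xC27B = 0x19010 → wrap carry → 0x9011
  0x9011 + 0xF6F5 = 0x18706 → wrap carry → 0x8707
  0x8707 + 0xD2F9 = 0x15A00 → wrap carry → 0x5A01
One's-complement sum = 0x5A01.
Checksum = ~0x5A01 & 0xFFFF = 0xA5FE.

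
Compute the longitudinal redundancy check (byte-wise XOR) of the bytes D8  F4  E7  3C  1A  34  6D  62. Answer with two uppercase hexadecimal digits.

D6

XOR the bytes together:
  start with 0xD8
  0xD8 ⊕ 0xF4 = 0x2C
  0x2C ⊕ 0xE7 = 0xCB
  0xCB ⊕ 0x3C = 0xF7
  0xF7 ⊕ 0x1A = 0xED
  0xED ⊕ 0x34 = 0xD9
  0xD9 ⊕ 0x6D = 0xB4
  0xB4 ⊕ 0x62 = 0xD6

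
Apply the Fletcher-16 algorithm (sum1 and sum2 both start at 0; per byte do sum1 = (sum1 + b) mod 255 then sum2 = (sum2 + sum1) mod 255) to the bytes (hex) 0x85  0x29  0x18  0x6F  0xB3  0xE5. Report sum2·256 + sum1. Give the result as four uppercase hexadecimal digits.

EACF

Running sums (mod 255):
  after byte 0 (0x85): sum1=133, sum2=133
  after byte 1 (0x29): sum1=174, sum2=52
  after byte 2 (0x18): sum1=198, sum2=250
  after byte 3 (0x6F): sum1=54, sum2=49
  after byte 4 (0xB3): sum1=233, sum2=27
  after byte 5 (0xE5): sum1=207, sum2=234
Checksum = sum2·256 + sum1 = 234·256 + 207 = 60111 = 0xEACF.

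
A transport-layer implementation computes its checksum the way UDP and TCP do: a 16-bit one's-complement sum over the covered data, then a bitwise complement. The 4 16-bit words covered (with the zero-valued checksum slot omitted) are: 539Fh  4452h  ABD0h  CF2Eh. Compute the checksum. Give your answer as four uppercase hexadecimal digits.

One's-complement addition (fold any carry out of bit 15 back into bit 0):
  0x539F + 0x4452 = 0x097F1
  0x97F1 + 0xABD0 = 0x143C1 → wrap carry → 0x43C2
  0x43C2 + 0xCF2E = 0x112F0 → wrap carry → 0x12F1
One's-complement sum = 0x12F1.
Checksum = ~0x12F1 & 0xFFFF = 0xED0E.

ED0E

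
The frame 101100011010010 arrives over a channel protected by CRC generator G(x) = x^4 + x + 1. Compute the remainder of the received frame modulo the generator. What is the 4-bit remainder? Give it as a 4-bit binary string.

1110

Modulo-2 division of 101100011010010 by 10011:
  pos 0: 10110 XOR 10011 = 00101
  pos 2: 10100 XOR 10011 = 00111
  pos 4: 11111 XOR 10011 = 01100
  pos 5: 11000 XOR 10011 = 01011
  pos 6: 10111 XOR 10011 = 00100
  pos 8: 10000 XOR 10011 = 00011
Remainder = 1110 (nonzero — an error is detected).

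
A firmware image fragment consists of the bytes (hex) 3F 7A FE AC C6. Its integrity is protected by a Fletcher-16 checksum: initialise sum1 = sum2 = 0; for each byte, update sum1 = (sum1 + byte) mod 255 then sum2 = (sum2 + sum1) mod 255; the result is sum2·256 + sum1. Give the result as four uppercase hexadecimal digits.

Running sums (mod 255):
  after byte 0 (3F): sum1=63, sum2=63
  after byte 1 (7A): sum1=185, sum2=248
  after byte 2 (FE): sum1=184, sum2=177
  after byte 3 (AC): sum1=101, sum2=23
  after byte 4 (C6): sum1=44, sum2=67
Checksum = sum2·256 + sum1 = 67·256 + 44 = 17196 = 0x432C.

432C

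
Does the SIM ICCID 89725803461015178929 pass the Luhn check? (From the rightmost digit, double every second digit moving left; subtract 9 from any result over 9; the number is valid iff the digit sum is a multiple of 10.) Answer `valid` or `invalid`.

invalid

From the right, keep odd positions and double even positions (subtract 9 from any doubled value over 9):
  doubled (positions 2,4,...): 4 7 2 2 2 8 0 1 5 7 → sum 38
  kept (positions 1,3,...): 9 9 7 5 0 6 3 8 2 9 → sum 58
Total = 96.
96 mod 10 = 6, so the number is invalid.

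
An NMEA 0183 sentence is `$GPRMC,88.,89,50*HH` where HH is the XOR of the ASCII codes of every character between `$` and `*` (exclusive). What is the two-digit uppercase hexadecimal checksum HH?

4D

XOR the ASCII codes of the payload characters:
  'G' = 0x47 → acc = 0x47
  'P' = 0x50 → acc = 0x17
  'R' = 0x52 → acc = 0x45
  'M' = 0x4D → acc = 0x08
  'C' = 0x43 → acc = 0x4B
  ',' = 0x2C → acc = 0x67
  '8' = 0x38 → acc = 0x5F
  '8' = 0x38 → acc = 0x67
  '.' = 0x2E → acc = 0x49
  ',' = 0x2C → acc = 0x65
  '8' = 0x38 → acc = 0x5D
  '9' = 0x39 → acc = 0x64
  ',' = 0x2C → acc = 0x48
  '5' = 0x35 → acc = 0x7D
  '0' = 0x30 → acc = 0x4D
Checksum = 0x4D.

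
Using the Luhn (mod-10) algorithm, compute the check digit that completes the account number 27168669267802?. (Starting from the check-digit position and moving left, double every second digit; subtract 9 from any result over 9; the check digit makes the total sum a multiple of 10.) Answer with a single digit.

0

Partial digits right→left: 2 0 8 7 6 2 9 6 6 8 6 1 7 2
Double every second digit counting from the check-digit position (so the 1st, 3rd, 5th, ... of the partial from the right).
  doubled (with −9 where >9): 4 7 3 9 3 3 5 → sum 34
  kept as-is: 0 7 2 6 8 1 2 → sum 26
Total = 34 + 26 = 60.
Check digit = (10 − (60 mod 10)) mod 10 = 0.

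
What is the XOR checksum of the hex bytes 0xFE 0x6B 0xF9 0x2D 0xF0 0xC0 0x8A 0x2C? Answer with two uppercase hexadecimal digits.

XOR the bytes together:
  start with 0xFE
  0xFE ⊕ 0x6B = 0x95
  0x95 ⊕ 0xF9 = 0x6C
  0x6C ⊕ 0x2D = 0x41
  0x41 ⊕ 0xF0 = 0xB1
  0xB1 ⊕ 0xC0 = 0x71
  0x71 ⊕ 0x8A = 0xFB
  0xFB ⊕ 0x2C = 0xD7

D7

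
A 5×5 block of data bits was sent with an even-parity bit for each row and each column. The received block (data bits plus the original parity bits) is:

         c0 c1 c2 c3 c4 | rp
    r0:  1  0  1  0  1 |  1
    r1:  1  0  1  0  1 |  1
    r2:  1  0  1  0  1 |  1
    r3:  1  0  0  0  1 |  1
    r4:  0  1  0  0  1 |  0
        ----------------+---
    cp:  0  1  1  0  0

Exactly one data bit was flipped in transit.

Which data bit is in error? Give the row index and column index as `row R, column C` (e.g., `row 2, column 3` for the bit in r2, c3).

Recompute each row's even parity and compare to rp:
  r0: data parity 1, sent rp 1 → ok
  r1: data parity 1, sent rp 1 → ok
  r2: data parity 1, sent rp 1 → ok
  r3: data parity 0, sent rp 1 → mismatch
  r4: data parity 0, sent rp 0 → ok
Recompute each column's even parity and compare to cp:
  c0: data parity 0, sent cp 0 → ok
  c1: data parity 1, sent cp 1 → ok
  c2: data parity 1, sent cp 1 → ok
  c3: data parity 0, sent cp 0 → ok
  c4: data parity 1, sent cp 0 → mismatch
Exactly one row (r3) and one column (c4) fail → the flipped bit is at their intersection.

row 3, column 4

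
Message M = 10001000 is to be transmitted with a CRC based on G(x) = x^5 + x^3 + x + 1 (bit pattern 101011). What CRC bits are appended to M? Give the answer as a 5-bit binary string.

Append 5 zeros: 1000100000000. Divide by 101011 (XOR where the leading bit is 1):
  pos 0: 100010 XOR 101011 = 001001
  pos 2: 100100 XOR 101011 = 001111
  pos 4: 111100 XOR 101011 = 010111
  pos 5: 101110 XOR 101011 = 000101
Remainder (last 5 bits) = 10100. This is the CRC / FCS.

10100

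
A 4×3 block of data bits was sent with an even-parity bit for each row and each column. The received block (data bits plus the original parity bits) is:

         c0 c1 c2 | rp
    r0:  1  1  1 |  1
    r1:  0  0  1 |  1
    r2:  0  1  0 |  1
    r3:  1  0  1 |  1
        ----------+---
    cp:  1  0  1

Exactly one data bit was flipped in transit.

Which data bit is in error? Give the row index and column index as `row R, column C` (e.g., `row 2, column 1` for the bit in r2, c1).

row 3, column 0

Recompute each row's even parity and compare to rp:
  r0: data parity 1, sent rp 1 → ok
  r1: data parity 1, sent rp 1 → ok
  r2: data parity 1, sent rp 1 → ok
  r3: data parity 0, sent rp 1 → mismatch
Recompute each column's even parity and compare to cp:
  c0: data parity 0, sent cp 1 → mismatch
  c1: data parity 0, sent cp 0 → ok
  c2: data parity 1, sent cp 1 → ok
Exactly one row (r3) and one column (c0) fail → the flipped bit is at their intersection.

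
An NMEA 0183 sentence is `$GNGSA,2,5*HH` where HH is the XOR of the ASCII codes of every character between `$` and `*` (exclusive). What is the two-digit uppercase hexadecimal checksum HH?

XOR the ASCII codes of the payload characters:
  'G' = 0x47 → acc = 0x47
  'N' = 0x4E → acc = 0x09
  'G' = 0x47 → acc = 0x4E
  'S' = 0x53 → acc = 0x1D
  'A' = 0x41 → acc = 0x5C
  ',' = 0x2C → acc = 0x70
  '2' = 0x32 → acc = 0x42
  ',' = 0x2C → acc = 0x6E
  '5' = 0x35 → acc = 0x5B
Checksum = 0x5B.

5B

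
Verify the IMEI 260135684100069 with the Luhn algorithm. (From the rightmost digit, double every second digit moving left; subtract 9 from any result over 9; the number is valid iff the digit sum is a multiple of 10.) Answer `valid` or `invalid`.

From the right, keep odd positions and double even positions (subtract 9 from any doubled value over 9):
  doubled (positions 2,4,...): 3 0 2 7 1 2 3 → sum 18
  kept (positions 1,3,...): 9 0 0 4 6 3 0 2 → sum 24
Total = 42.
42 mod 10 = 2, so the number is invalid.

invalid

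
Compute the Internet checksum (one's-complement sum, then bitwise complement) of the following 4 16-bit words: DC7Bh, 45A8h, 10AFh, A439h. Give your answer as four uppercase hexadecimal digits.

28F3

One's-complement addition (fold any carry out of bit 15 back into bit 0):
  0xDC7B + 0x45A8 = 0x12223 → wrap carry → 0x2224
  0x2224 + 0x10AF = 0x032D3
  0x32D3 + 0xA439 = 0x0D70C
One's-complement sum = 0xD70C.
Checksum = ~0xD70C & 0xFFFF = 0x28F3.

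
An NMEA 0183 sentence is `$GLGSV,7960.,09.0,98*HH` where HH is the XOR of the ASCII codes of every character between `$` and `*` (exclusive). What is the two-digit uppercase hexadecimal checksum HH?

XOR the ASCII codes of the payload characters:
  'G' = 0x47 → acc = 0x47
  'L' = 0x4C → acc = 0x0B
  'G' = 0x47 → acc = 0x4C
  'S' = 0x53 → acc = 0x1F
  'V' = 0x56 → acc = 0x49
  ',' = 0x2C → acc = 0x65
  '7' = 0x37 → acc = 0x52
  '9' = 0x39 → acc = 0x6B
  '6' = 0x36 → acc = 0x5D
  '0' = 0x30 → acc = 0x6D
  '.' = 0x2E → acc = 0x43
  ',' = 0x2C → acc = 0x6F
  '0' = 0x30 → acc = 0x5F
  '9' = 0x39 → acc = 0x66
  '.' = 0x2E → acc = 0x48
  '0' = 0x30 → acc = 0x78
  ',' = 0x2C → acc = 0x54
  '9' = 0x39 → acc = 0x6D
  '8' = 0x38 → acc = 0x55
Checksum = 0x55.

55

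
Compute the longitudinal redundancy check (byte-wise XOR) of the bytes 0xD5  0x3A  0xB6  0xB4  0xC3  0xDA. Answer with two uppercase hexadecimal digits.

XOR the bytes together:
  start with 0xD5
  0xD5 ⊕ 0x3A = 0xEF
  0xEF ⊕ 0xB6 = 0x59
  0x59 ⊕ 0xB4 = 0xED
  0xED ⊕ 0xC3 = 0x2E
  0x2E ⊕ 0xDA = 0xF4

F4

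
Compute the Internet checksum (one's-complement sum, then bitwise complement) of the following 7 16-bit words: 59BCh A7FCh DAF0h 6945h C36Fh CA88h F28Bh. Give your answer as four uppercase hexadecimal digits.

398C

One's-complement addition (fold any carry out of bit 15 back into bit 0):
  0x59BC + 0xA7FC = 0x101B8 → wrap carry → 0x01B9
  0x01B9 + 0xDAF0 = 0x0DCA9
  0xDCA9 + 0x6945 = 0x145EE → wrap carry → 0x45EF
  0x45EF + 0xC36F = 0x1095E → wrap carry → 0x095F
  0x095F + 0xCA88 = 0x0D3E7
  0xD3E7 + 0xF28B = 0x1C672 → wrap carry → 0xC673
One's-complement sum = 0xC673.
Checksum = ~0xC673 & 0xFFFF = 0x398C.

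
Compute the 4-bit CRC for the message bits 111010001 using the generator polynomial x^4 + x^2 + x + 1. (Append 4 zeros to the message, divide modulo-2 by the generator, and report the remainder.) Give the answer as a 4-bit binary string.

0100

Append 4 zeros: 1110100010000. Divide by 10111 (XOR where the leading bit is 1):
  pos 0: 11101 XOR 10111 = 01010
  pos 1: 10100 XOR 10111 = 00011
  pos 4: 11001 XOR 10111 = 01110
  pos 5: 11100 XOR 10111 = 01011
  pos 6: 10110 XOR 10111 = 00001
Remainder (last 4 bits) = 0100. This is the CRC / FCS.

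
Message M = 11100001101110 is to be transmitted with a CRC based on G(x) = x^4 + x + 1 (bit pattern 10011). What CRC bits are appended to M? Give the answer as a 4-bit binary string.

1011

Append 4 zeros: 111000011011100000. Divide by 10011 (XOR where the leading bit is 1):
  pos 0: 11100 XOR 10011 = 01111
  pos 1: 11110 XOR 10011 = 01101
  pos 2: 11010 XOR 10011 = 01001
  pos 3: 10011 XOR 10011 = 00000
  pos 8: 10111 XOR 10011 = 00100
  pos 10: 10000 XOR 10011 = 00011
  pos 13: 11000 XOR 10011 = 01011
Remainder (last 4 bits) = 1011. This is the CRC / FCS.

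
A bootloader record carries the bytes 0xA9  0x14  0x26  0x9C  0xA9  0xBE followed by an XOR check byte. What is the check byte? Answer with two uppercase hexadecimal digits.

XOR the bytes together:
  start with 0xA9
  0xA9 ⊕ 0x14 = 0xBD
  0xBD ⊕ 0x26 = 0x9B
  0x9B ⊕ 0x9C = 0x07
  0x07 ⊕ 0xA9 = 0xAE
  0xAE ⊕ 0xBE = 0x10

10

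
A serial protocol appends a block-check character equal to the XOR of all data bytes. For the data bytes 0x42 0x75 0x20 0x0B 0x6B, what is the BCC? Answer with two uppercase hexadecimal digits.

77

XOR the bytes together:
  start with 0x42
  0x42 ⊕ 0x75 = 0x37
  0x37 ⊕ 0x20 = 0x17
  0x17 ⊕ 0x0B = 0x1C
  0x1C ⊕ 0x6B = 0x77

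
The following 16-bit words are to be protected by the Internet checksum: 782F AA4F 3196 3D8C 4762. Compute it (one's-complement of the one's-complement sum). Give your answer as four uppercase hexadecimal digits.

26FC

One's-complement addition (fold any carry out of bit 15 back into bit 0):
  0x782F + 0xAA4F = 0x1227E → wrap carry → 0x227F
  0x227F + 0x3196 = 0x05415
  0x5415 + 0x3D8C = 0x091A1
  0x91A1 + 0x4762 = 0x0D903
One's-complement sum = 0xD903.
Checksum = ~0xD903 & 0xFFFF = 0x26FC.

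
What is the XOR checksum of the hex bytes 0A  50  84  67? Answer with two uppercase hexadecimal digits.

XOR the bytes together:
  start with 0x0A
  0x0A ⊕ 0x50 = 0x5A
  0x5A ⊕ 0x84 = 0xDE
  0xDE ⊕ 0x67 = 0xB9

B9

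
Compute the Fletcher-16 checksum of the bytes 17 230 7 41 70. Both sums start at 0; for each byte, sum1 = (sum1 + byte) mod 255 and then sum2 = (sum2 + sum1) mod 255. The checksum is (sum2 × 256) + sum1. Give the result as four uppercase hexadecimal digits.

9E6E

Running sums (mod 255):
  after byte 0 (17): sum1=17, sum2=17
  after byte 1 (230): sum1=247, sum2=9
  after byte 2 (7): sum1=254, sum2=8
  after byte 3 (41): sum1=40, sum2=48
  after byte 4 (70): sum1=110, sum2=158
Checksum = sum2·256 + sum1 = 158·256 + 110 = 40558 = 0x9E6E.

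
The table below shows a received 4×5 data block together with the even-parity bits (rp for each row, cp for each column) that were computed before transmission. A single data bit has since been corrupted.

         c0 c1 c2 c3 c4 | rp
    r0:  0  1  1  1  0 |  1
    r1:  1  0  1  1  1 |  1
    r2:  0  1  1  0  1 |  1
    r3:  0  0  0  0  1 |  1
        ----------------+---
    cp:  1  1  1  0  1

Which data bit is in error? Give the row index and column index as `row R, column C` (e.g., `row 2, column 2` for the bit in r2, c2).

row 1, column 1

Recompute each row's even parity and compare to rp:
  r0: data parity 1, sent rp 1 → ok
  r1: data parity 0, sent rp 1 → mismatch
  r2: data parity 1, sent rp 1 → ok
  r3: data parity 1, sent rp 1 → ok
Recompute each column's even parity and compare to cp:
  c0: data parity 1, sent cp 1 → ok
  c1: data parity 0, sent cp 1 → mismatch
  c2: data parity 1, sent cp 1 → ok
  c3: data parity 0, sent cp 0 → ok
  c4: data parity 1, sent cp 1 → ok
Exactly one row (r1) and one column (c1) fail → the flipped bit is at their intersection.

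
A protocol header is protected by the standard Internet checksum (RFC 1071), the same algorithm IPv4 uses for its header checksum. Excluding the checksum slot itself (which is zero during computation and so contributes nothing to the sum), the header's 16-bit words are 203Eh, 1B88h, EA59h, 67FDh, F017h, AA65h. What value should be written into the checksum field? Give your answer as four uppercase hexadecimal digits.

One's-complement addition (fold any carry out of bit 15 back into bit 0):
  0x203E + 0x1B88 = 0x03BC6
  0x3BC6 + 0xEA59 = 0x1261F → wrap carry → 0x2620
  0x2620 + 0x67FD = 0x08E1D
  0x8E1D + 0xF017 = 0x17E34 → wrap carry → 0x7E35
  0x7E35 + 0xAA65 = 0x1289A → wrap carry → 0x289B
One's-complement sum = 0x289B.
Checksum = ~0x289B & 0xFFFF = 0xD764.

D764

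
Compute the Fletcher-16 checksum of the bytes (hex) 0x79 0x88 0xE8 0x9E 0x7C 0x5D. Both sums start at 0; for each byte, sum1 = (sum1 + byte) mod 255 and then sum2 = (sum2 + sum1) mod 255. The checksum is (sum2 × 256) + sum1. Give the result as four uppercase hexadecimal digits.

Running sums (mod 255):
  after byte 0 (0x79): sum1=121, sum2=121
  after byte 1 (0x88): sum1=2, sum2=123
  after byte 2 (0xE8): sum1=234, sum2=102
  after byte 3 (0x9E): sum1=137, sum2=239
  after byte 4 (0x7C): sum1=6, sum2=245
  after byte 5 (0x5D): sum1=99, sum2=89
Checksum = sum2·256 + sum1 = 89·256 + 99 = 22883 = 0x5963.

5963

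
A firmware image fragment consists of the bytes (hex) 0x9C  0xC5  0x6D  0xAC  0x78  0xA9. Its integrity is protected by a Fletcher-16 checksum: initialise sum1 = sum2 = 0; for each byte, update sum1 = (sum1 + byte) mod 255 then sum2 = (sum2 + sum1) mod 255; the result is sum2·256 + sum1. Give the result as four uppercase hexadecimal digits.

Running sums (mod 255):
  after byte 0 (0x9C): sum1=156, sum2=156
  after byte 1 (0xC5): sum1=98, sum2=254
  after byte 2 (0x6D): sum1=207, sum2=206
  after byte 3 (0xAC): sum1=124, sum2=75
  after byte 4 (0x78): sum1=244, sum2=64
  after byte 5 (0xA9): sum1=158, sum2=222
Checksum = sum2·256 + sum1 = 222·256 + 158 = 56990 = 0xDE9E.

DE9E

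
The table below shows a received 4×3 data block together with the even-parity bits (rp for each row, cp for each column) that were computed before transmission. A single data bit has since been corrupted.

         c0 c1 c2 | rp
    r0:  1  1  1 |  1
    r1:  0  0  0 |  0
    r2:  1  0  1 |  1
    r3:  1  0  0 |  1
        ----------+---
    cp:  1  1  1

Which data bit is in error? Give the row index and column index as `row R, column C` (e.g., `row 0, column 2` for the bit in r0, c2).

Recompute each row's even parity and compare to rp:
  r0: data parity 1, sent rp 1 → ok
  r1: data parity 0, sent rp 0 → ok
  r2: data parity 0, sent rp 1 → mismatch
  r3: data parity 1, sent rp 1 → ok
Recompute each column's even parity and compare to cp:
  c0: data parity 1, sent cp 1 → ok
  c1: data parity 1, sent cp 1 → ok
  c2: data parity 0, sent cp 1 → mismatch
Exactly one row (r2) and one column (c2) fail → the flipped bit is at their intersection.

row 2, column 2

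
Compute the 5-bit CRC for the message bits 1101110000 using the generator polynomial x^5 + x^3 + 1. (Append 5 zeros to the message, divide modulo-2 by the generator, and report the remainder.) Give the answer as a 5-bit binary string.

10111

Append 5 zeros: 110111000000000. Divide by 101001 (XOR where the leading bit is 1):
  pos 0: 110111 XOR 101001 = 011110
  pos 1: 111100 XOR 101001 = 010101
  pos 2: 101010 XOR 101001 = 000011
  pos 6: 110000 XOR 101001 = 011001
  pos 7: 110010 XOR 101001 = 011011
  pos 8: 110110 XOR 101001 = 011111
  pos 9: 111110 XOR 101001 = 010111
Remainder (last 5 bits) = 10111. This is the CRC / FCS.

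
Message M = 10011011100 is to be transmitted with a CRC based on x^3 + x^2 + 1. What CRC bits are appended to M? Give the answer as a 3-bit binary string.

Append 3 zeros: 10011011100000. Divide by 1101 (XOR where the leading bit is 1):
  pos 0: 1001 XOR 1101 = 0100
  pos 1: 1001 XOR 1101 = 0100
  pos 2: 1000 XOR 1101 = 0101
  pos 3: 1011 XOR 1101 = 0110
  pos 4: 1101 XOR 1101 = 0000
  pos 8: 1000 XOR 1101 = 0101
  pos 9: 1010 XOR 1101 = 0111
  pos 10: 1110 XOR 1101 = 0011
Remainder (last 3 bits) = 011. This is the CRC / FCS.

011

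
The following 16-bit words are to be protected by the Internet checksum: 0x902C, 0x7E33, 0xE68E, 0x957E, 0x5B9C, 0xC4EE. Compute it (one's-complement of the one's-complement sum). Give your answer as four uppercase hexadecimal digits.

One's-complement addition (fold any carry out of bit 15 back into bit 0):
  0x902C + 0x7E33 = 0x10E5F → wrap carry → 0x0E60
  0x0E60 + 0xE68E = 0x0F4EE
  0xF4EE + 0x957E = 0x18A6C → wrap carry → 0x8A6D
  0x8A6D + 0x5B9C = 0x0E609
  0xE609 + 0xC4EE = 0x1AAF7 → wrap carry → 0xAAF8
One's-complement sum = 0xAAF8.
Checksum = ~0xAAF8 & 0xFFFF = 0x5507.

5507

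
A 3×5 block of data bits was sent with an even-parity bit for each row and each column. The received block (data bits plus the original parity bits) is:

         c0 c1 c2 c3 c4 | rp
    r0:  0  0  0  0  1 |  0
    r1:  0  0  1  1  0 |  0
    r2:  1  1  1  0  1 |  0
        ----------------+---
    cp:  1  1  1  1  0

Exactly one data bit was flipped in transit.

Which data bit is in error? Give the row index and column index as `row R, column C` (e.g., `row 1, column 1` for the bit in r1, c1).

row 0, column 2

Recompute each row's even parity and compare to rp:
  r0: data parity 1, sent rp 0 → mismatch
  r1: data parity 0, sent rp 0 → ok
  r2: data parity 0, sent rp 0 → ok
Recompute each column's even parity and compare to cp:
  c0: data parity 1, sent cp 1 → ok
  c1: data parity 1, sent cp 1 → ok
  c2: data parity 0, sent cp 1 → mismatch
  c3: data parity 1, sent cp 1 → ok
  c4: data parity 0, sent cp 0 → ok
Exactly one row (r0) and one column (c2) fail → the flipped bit is at their intersection.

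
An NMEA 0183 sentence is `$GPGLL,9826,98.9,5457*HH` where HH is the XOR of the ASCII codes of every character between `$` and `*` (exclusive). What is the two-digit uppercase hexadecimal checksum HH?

6C

XOR the ASCII codes of the payload characters:
  'G' = 0x47 → acc = 0x47
  'P' = 0x50 → acc = 0x17
  'G' = 0x47 → acc = 0x50
  'L' = 0x4C → acc = 0x1C
  'L' = 0x4C → acc = 0x50
  ',' = 0x2C → acc = 0x7C
  '9' = 0x39 → acc = 0x45
  '8' = 0x38 → acc = 0x7D
  '2' = 0x32 → acc = 0x4F
  '6' = 0x36 → acc = 0x79
  ',' = 0x2C → acc = 0x55
  '9' = 0x39 → acc = 0x6C
  '8' = 0x38 → acc = 0x54
  '.' = 0x2E → acc = 0x7A
  '9' = 0x39 → acc = 0x43
  ',' = 0x2C → acc = 0x6F
  '5' = 0x35 → acc = 0x5A
  '4' = 0x34 → acc = 0x6E
  '5' = 0x35 → acc = 0x5B
  '7' = 0x37 → acc = 0x6C
Checksum = 0x6C.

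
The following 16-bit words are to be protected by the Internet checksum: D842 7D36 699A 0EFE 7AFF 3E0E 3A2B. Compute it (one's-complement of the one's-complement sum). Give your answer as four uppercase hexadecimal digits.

One's-complement addition (fold any carry out of bit 15 back into bit 0):
  0xD842 + 0x7D36 = 0x15578 → wrap carry → 0x5579
  0x5579 + 0x699A = 0x0BF13
  0xBF13 + 0x0EFE = 0x0CE11
  0xCE11 + 0x7AFF = 0x14910 → wrap carry → 0x4911
  0x4911 + 0x3E0E = 0x0871F
  0x871F + 0x3A2B = 0x0C14A
One's-complement sum = 0xC14A.
Checksum = ~0xC14A & 0xFFFF = 0x3EB5.

3EB5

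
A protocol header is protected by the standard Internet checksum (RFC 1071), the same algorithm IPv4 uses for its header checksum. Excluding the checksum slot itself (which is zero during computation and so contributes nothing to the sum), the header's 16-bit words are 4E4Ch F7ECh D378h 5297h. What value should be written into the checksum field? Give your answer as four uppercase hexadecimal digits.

One's-complement addition (fold any carry out of bit 15 back into bit 0):
  0x4E4C + 0xF7EC = 0x14638 → wrap carry → 0x4639
  0x4639 + 0xD378 = 0x119B1 → wrap carry → 0x19B2
  0x19B2 + 0x5297 = 0x06C49
One's-complement sum = 0x6C49.
Checksum = ~0x6C49 & 0xFFFF = 0x93B6.

93B6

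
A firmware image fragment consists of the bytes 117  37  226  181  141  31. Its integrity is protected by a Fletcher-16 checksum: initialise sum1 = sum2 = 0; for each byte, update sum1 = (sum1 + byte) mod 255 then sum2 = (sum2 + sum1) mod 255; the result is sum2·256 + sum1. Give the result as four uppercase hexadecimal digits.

Running sums (mod 255):
  after byte 0 (117): sum1=117, sum2=117
  after byte 1 (37): sum1=154, sum2=16
  after byte 2 (226): sum1=125, sum2=141
  after byte 3 (181): sum1=51, sum2=192
  after byte 4 (141): sum1=192, sum2=129
  after byte 5 (31): sum1=223, sum2=97
Checksum = sum2·256 + sum1 = 97·256 + 223 = 25055 = 0x61DF.

61DF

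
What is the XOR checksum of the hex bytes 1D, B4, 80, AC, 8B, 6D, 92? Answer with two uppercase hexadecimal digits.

XOR the bytes together:
  start with 0x1D
  0x1D ⊕ 0xB4 = 0xA9
  0xA9 ⊕ 0x80 = 0x29
  0x29 ⊕ 0xAC = 0x85
  0x85 ⊕ 0x8B = 0x0E
  0x0E ⊕ 0x6D = 0x63
  0x63 ⊕ 0x92 = 0xF1

F1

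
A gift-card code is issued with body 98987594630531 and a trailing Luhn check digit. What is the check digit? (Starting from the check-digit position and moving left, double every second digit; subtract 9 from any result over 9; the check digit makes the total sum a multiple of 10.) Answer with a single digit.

5

Partial digits right→left: 1 3 5 0 3 6 4 9 5 7 8 9 8 9
Double every second digit counting from the check-digit position (so the 1st, 3rd, 5th, ... of the partial from the right).
  doubled (with −9 where >9): 2 1 6 8 1 7 7 → sum 32
  kept as-is: 3 0 6 9 7 9 9 → sum 43
Total = 32 + 43 = 75.
Check digit = (10 − (75 mod 10)) mod 10 = 5.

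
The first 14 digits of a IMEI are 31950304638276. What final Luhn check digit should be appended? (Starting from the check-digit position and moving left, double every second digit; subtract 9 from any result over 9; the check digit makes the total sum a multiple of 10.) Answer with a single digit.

7

Partial digits right→left: 6 7 2 8 3 6 4 0 3 0 5 9 1 3
Double every second digit counting from the check-digit position (so the 1st, 3rd, 5th, ... of the partial from the right).
  doubled (with −9 where >9): 3 4 6 8 6 1 2 → sum 30
  kept as-is: 7 8 6 0 0 9 3 → sum 33
Total = 30 + 33 = 63.
Check digit = (10 − (63 mod 10)) mod 10 = 7.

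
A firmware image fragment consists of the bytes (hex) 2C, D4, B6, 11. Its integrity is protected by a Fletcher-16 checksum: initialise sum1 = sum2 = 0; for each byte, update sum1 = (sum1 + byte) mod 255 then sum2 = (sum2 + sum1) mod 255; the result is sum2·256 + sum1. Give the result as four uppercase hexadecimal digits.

Running sums (mod 255):
  after byte 0 (2C): sum1=44, sum2=44
  after byte 1 (D4): sum1=1, sum2=45
  after byte 2 (B6): sum1=183, sum2=228
  after byte 3 (11): sum1=200, sum2=173
Checksum = sum2·256 + sum1 = 173·256 + 200 = 44488 = 0xADC8.

ADC8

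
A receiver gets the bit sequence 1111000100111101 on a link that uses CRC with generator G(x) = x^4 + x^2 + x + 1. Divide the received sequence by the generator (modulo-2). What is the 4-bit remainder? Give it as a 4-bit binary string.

Modulo-2 division of 1111000100111101 by 10111:
  pos 0: 11110 XOR 10111 = 01001
  pos 1: 10010 XOR 10111 = 00101
  pos 3: 10101 XOR 10111 = 00010
  pos 6: 10001 XOR 10111 = 00110
  pos 8: 11011 XOR 10111 = 01100
  pos 9: 11001 XOR 10111 = 01110
  pos 10: 11100 XOR 10111 = 01011
  pos 11: 10111 XOR 10111 = 00000
Remainder = 0000 (zero — the frame passes the CRC check).

0000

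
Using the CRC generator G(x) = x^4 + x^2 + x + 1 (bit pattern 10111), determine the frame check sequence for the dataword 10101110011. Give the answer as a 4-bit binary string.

1000

Append 4 zeros: 101011100110000. Divide by 10111 (XOR where the leading bit is 1):
  pos 0: 10101 XOR 10111 = 00010
  pos 3: 10110 XOR 10111 = 00001
  pos 7: 10110 XOR 10111 = 00001
Remainder (last 4 bits) = 1000. This is the CRC / FCS.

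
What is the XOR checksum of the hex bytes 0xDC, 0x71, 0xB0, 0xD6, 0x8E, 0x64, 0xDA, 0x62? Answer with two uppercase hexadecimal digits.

XOR the bytes together:
  start with 0xDC
  0xDC ⊕ 0x71 = 0xAD
  0xAD ⊕ 0xB0 = 0x1D
  0x1D ⊕ 0xD6 = 0xCB
  0xCB ⊕ 0x8E = 0x45
  0x45 ⊕ 0x64 = 0x21
  0x21 ⊕ 0xDA = 0xFB
  0xFB ⊕ 0x62 = 0x99

99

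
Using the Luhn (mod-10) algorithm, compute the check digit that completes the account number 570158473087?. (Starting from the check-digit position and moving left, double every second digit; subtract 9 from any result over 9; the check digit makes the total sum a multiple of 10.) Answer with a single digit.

Partial digits right→left: 7 8 0 3 7 4 8 5 1 0 7 5
Double every second digit counting from the check-digit position (so the 1st, 3rd, 5th, ... of the partial from the right).
  doubled (with −9 where >9): 5 0 5 7 2 5 → sum 24
  kept as-is: 8 3 4 5 0 5 → sum 25
Total = 24 + 25 = 49.
Check digit = (10 − (49 mod 10)) mod 10 = 1.

1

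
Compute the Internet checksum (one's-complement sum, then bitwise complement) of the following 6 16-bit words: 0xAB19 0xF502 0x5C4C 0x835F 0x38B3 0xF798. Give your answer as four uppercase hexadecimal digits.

4FEB

One's-complement addition (fold any carry out of bit 15 back into bit 0):
  0xAB19 + 0xF502 = 0x1A01B → wrap carry → 0xA01C
  0xA01C + 0x5C4C = 0x0FC68
  0xFC68 + 0x835F = 0x17FC7 → wrap carry → 0x7FC8
  0x7FC8 + 0x38B3 = 0x0B87B
  0xB87B + 0xF798 = 0x1B013 → wrap carry → 0xB014
One's-complement sum = 0xB014.
Checksum = ~0xB014 & 0xFFFF = 0x4FEB.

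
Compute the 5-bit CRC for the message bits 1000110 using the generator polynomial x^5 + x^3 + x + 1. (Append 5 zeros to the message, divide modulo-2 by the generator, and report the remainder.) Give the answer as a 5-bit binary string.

11100

Append 5 zeros: 100011000000. Divide by 101011 (XOR where the leading bit is 1):
  pos 0: 100011 XOR 101011 = 001000
  pos 2: 100000 XOR 101011 = 001011
  pos 4: 101100 XOR 101011 = 000111
Remainder (last 5 bits) = 11100. This is the CRC / FCS.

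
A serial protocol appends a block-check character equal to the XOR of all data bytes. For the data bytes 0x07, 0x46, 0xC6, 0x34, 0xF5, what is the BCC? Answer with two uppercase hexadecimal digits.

46

XOR the bytes together:
  start with 0x07
  0x07 ⊕ 0x46 = 0x41
  0x41 ⊕ 0xC6 = 0x87
  0x87 ⊕ 0x34 = 0xB3
  0xB3 ⊕ 0xF5 = 0x46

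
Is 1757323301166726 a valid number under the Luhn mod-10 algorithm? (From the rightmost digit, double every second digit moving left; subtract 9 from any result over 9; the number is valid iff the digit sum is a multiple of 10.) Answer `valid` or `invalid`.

From the right, keep odd positions and double even positions (subtract 9 from any doubled value over 9):
  doubled (positions 2,4,...): 4 3 2 0 6 6 1 2 → sum 24
  kept (positions 1,3,...): 6 7 6 1 3 2 7 7 → sum 39
Total = 63.
63 mod 10 = 3, so the number is invalid.

invalid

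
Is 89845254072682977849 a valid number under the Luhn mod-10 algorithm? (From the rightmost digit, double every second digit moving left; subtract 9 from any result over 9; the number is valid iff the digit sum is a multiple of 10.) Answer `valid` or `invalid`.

From the right, keep odd positions and double even positions (subtract 9 from any doubled value over 9):
  doubled (positions 2,4,...): 8 5 9 7 4 0 1 1 7 7 → sum 49
  kept (positions 1,3,...): 9 8 7 2 6 7 4 2 4 9 → sum 58
Total = 107.
107 mod 10 = 7, so the number is invalid.

invalid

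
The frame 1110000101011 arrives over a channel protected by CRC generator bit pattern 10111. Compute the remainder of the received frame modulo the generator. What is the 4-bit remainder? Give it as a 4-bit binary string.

0100

Modulo-2 division of 1110000101011 by 10111:
  pos 0: 11100 XOR 10111 = 01011
  pos 1: 10110 XOR 10111 = 00001
  pos 5: 10101 XOR 10111 = 00010
  pos 8: 10011 XOR 10111 = 00100
Remainder = 0100 (nonzero — an error is detected).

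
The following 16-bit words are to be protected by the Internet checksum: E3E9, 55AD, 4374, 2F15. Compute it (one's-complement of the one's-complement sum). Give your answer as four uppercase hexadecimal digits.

One's-complement addition (fold any carry out of bit 15 back into bit 0):
  0xE3E9 + 0x55AD = 0x13996 → wrap carry → 0x3997
  0x3997 + 0x4374 = 0x07D0B
  0x7D0B + 0x2F15 = 0x0AC20
One's-complement sum = 0xAC20.
Checksum = ~0xAC20 & 0xFFFF = 0x53DF.

53DF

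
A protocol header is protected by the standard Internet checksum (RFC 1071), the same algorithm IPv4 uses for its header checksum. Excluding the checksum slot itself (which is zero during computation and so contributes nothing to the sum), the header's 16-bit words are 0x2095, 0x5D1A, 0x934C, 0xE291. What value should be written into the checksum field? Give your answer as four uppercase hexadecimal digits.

One's-complement addition (fold any carry out of bit 15 back into bit 0):
  0x2095 + 0x5D1A = 0x07DAF
  0x7DAF + 0x934C = 0x110FB → wrap carry → 0x10FC
  0x10FC + 0xE291 = 0x0F38D
One's-complement sum = 0xF38D.
Checksum = ~0xF38D & 0xFFFF = 0x0C72.

0C72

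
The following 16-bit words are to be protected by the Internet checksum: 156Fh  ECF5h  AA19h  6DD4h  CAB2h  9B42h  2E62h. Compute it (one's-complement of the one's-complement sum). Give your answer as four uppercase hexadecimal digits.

5155

One's-complement addition (fold any carry out of bit 15 back into bit 0):
  0x156F + 0xECF5 = 0x10264 → wrap carry → 0x0265
  0x0265 + 0xAA19 = 0x0AC7E
  0xAC7E + 0x6DD4 = 0x11A52 → wrap carry → 0x1A53
  0x1A53 + 0xCAB2 = 0x0E505
  0xE505 + 0x9B42 = 0x18047 → wrap carry → 0x8048
  0x8048 + 0x2E62 = 0x0AEAA
One's-complement sum = 0xAEAA.
Checksum = ~0xAEAA & 0xFFFF = 0x5155.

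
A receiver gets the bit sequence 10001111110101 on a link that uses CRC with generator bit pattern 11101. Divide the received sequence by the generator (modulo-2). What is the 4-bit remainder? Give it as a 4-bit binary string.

1000

Modulo-2 division of 10001111110101 by 11101:
  pos 0: 10001 XOR 11101 = 01100
  pos 1: 11001 XOR 11101 = 00100
  pos 3: 10011 XOR 11101 = 01110
  pos 4: 11101 XOR 11101 = 00000
  pos 9: 10101 XOR 11101 = 01000
Remainder = 1000 (nonzero — an error is detected).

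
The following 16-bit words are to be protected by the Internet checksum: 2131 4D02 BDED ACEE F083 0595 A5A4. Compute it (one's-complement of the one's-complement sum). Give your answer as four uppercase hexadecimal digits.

8B32

One's-complement addition (fold any carry out of bit 15 back into bit 0):
  0x2131 + 0x4D02 = 0x06E33
  0x6E33 + 0xBDED = 0x12C20 → wrap carry → 0x2C21
  0x2C21 + 0xACEE = 0x0D90F
  0xD90F + 0xF083 = 0x1C992 → wrap carry → 0xC993
  0xC993 + 0x0595 = 0x0CF28
  0xCF28 + 0xA5A4 = 0x174CC → wrap carry → 0x74CD
One's-complement sum = 0x74CD.
Checksum = ~0x74CD & 0xFFFF = 0x8B32.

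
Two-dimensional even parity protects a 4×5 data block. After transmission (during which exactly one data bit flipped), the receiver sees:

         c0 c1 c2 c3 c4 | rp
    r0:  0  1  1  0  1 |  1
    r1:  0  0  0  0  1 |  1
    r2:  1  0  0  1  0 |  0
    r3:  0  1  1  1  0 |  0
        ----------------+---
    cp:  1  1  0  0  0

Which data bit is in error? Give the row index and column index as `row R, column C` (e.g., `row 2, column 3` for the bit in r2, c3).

Recompute each row's even parity and compare to rp:
  r0: data parity 1, sent rp 1 → ok
  r1: data parity 1, sent rp 1 → ok
  r2: data parity 0, sent rp 0 → ok
  r3: data parity 1, sent rp 0 → mismatch
Recompute each column's even parity and compare to cp:
  c0: data parity 1, sent cp 1 → ok
  c1: data parity 0, sent cp 1 → mismatch
  c2: data parity 0, sent cp 0 → ok
  c3: data parity 0, sent cp 0 → ok
  c4: data parity 0, sent cp 0 → ok
Exactly one row (r3) and one column (c1) fail → the flipped bit is at their intersection.

row 3, column 1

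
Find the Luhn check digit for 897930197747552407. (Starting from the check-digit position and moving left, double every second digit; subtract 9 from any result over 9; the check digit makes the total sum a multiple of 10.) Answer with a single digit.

2

Partial digits right→left: 7 0 4 2 5 5 7 4 7 7 9 1 0 3 9 7 9 8
Double every second digit counting from the check-digit position (so the 1st, 3rd, 5th, ... of the partial from the right).
  doubled (with −9 where >9): 5 8 1 5 5 9 0 9 9 → sum 51
  kept as-is: 0 2 5 4 7 1 3 7 8 → sum 37
Total = 51 + 37 = 88.
Check digit = (10 − (88 mod 10)) mod 10 = 2.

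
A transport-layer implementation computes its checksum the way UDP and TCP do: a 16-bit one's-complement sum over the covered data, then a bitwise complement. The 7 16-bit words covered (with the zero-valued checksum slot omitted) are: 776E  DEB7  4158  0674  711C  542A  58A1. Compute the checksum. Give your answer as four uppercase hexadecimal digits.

4425

One's-complement addition (fold any carry out of bit 15 back into bit 0):
  0x776E + 0xDEB7 = 0x15625 → wrap carry → 0x5626
  0x5626 + 0x4158 = 0x0977E
  0x977E + 0x0674 = 0x09DF2
  0x9DF2 + 0x711C = 0x10F0E → wrap carry → 0x0F0F
  0x0F0F + 0x542A = 0x06339
  0x6339 + 0x58A1 = 0x0BBDA
One's-complement sum = 0xBBDA.
Checksum = ~0xBBDA & 0xFFFF = 0x4425.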